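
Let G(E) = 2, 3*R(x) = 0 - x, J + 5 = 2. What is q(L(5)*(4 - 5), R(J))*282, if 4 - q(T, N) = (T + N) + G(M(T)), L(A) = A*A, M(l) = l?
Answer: 7332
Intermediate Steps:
J = -3 (J = -5 + 2 = -3)
L(A) = A**2
R(x) = -x/3 (R(x) = (0 - x)/3 = (-x)/3 = -x/3)
q(T, N) = 2 - N - T (q(T, N) = 4 - ((T + N) + 2) = 4 - ((N + T) + 2) = 4 - (2 + N + T) = 4 + (-2 - N - T) = 2 - N - T)
q(L(5)*(4 - 5), R(J))*282 = (2 - (-1)*(-3)/3 - 5**2*(4 - 5))*282 = (2 - 1*1 - 25*(-1))*282 = (2 - 1 - 1*(-25))*282 = (2 - 1 + 25)*282 = 26*282 = 7332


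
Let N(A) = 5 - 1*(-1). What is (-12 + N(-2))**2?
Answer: 36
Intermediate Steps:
N(A) = 6 (N(A) = 5 + 1 = 6)
(-12 + N(-2))**2 = (-12 + 6)**2 = (-6)**2 = 36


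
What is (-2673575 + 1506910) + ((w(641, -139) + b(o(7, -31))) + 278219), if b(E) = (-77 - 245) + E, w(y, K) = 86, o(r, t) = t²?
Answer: -887721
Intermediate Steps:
b(E) = -322 + E
(-2673575 + 1506910) + ((w(641, -139) + b(o(7, -31))) + 278219) = (-2673575 + 1506910) + ((86 + (-322 + (-31)²)) + 278219) = -1166665 + ((86 + (-322 + 961)) + 278219) = -1166665 + ((86 + 639) + 278219) = -1166665 + (725 + 278219) = -1166665 + 278944 = -887721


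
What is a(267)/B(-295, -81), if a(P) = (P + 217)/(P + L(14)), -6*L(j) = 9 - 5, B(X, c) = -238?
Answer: -726/95081 ≈ -0.0076356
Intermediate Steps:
L(j) = -⅔ (L(j) = -(9 - 5)/6 = -⅙*4 = -⅔)
a(P) = (217 + P)/(-⅔ + P) (a(P) = (P + 217)/(P - ⅔) = (217 + P)/(-⅔ + P))
a(267)/B(-295, -81) = (3*(217 + 267)/(-2 + 3*267))/(-238) = (3*484/(-2 + 801))*(-1/238) = (3*484/799)*(-1/238) = (3*(1/799)*484)*(-1/238) = (1452/799)*(-1/238) = -726/95081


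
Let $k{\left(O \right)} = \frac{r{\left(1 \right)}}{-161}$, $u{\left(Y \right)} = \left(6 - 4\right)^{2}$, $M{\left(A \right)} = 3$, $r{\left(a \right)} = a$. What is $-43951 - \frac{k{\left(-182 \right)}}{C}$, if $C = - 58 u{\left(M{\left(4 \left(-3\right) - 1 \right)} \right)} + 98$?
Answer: $- \frac{948198875}{21574} \approx -43951.0$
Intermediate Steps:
$u{\left(Y \right)} = 4$ ($u{\left(Y \right)} = 2^{2} = 4$)
$C = -134$ ($C = \left(-58\right) 4 + 98 = -232 + 98 = -134$)
$k{\left(O \right)} = - \frac{1}{161}$ ($k{\left(O \right)} = 1 \frac{1}{-161} = 1 \left(- \frac{1}{161}\right) = - \frac{1}{161}$)
$-43951 - \frac{k{\left(-182 \right)}}{C} = -43951 - - \frac{1}{161 \left(-134\right)} = -43951 - \left(- \frac{1}{161}\right) \left(- \frac{1}{134}\right) = -43951 - \frac{1}{21574} = - \frac{948198875}{21574}$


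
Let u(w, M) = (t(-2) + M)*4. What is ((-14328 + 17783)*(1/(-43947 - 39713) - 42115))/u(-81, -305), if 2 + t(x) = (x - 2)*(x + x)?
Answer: 811542854197/6492016 ≈ 1.2501e+5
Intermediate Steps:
t(x) = -2 + 2*x*(-2 + x) (t(x) = -2 + (x - 2)*(x + x) = -2 + (-2 + x)*(2*x) = -2 + 2*x*(-2 + x))
u(w, M) = 56 + 4*M (u(w, M) = ((-2 - 4*(-2) + 2*(-2)²) + M)*4 = ((-2 + 8 + 2*4) + M)*4 = ((-2 + 8 + 8) + M)*4 = (14 + M)*4 = 56 + 4*M)
((-14328 + 17783)*(1/(-43947 - 39713) - 42115))/u(-81, -305) = ((-14328 + 17783)*(1/(-43947 - 39713) - 42115))/(56 + 4*(-305)) = (3455*(1/(-83660) - 42115))/(56 - 1220) = (3455*(-1/83660 - 42115))/(-1164) = (3455*(-3523340901/83660))*(-1/1164) = -2434628562591/16732*(-1/1164) = 811542854197/6492016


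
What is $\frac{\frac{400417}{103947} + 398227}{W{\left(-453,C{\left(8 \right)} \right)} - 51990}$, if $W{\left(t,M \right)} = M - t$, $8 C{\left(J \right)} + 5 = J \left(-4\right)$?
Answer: $- \frac{331159219088}{42860778351} \approx -7.7264$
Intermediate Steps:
$C{\left(J \right)} = - \frac{5}{8} - \frac{J}{2}$ ($C{\left(J \right)} = - \frac{5}{8} + \frac{J \left(-4\right)}{8} = - \frac{5}{8} + \frac{\left(-4\right) J}{8} = - \frac{5}{8} - \frac{J}{2}$)
$\frac{\frac{400417}{103947} + 398227}{W{\left(-453,C{\left(8 \right)} \right)} - 51990} = \frac{\frac{400417}{103947} + 398227}{\left(\left(- \frac{5}{8} - 4\right) - -453\right) - 51990} = \frac{400417 \cdot \frac{1}{103947} + 398227}{\left(\left(- \frac{5}{8} - 4\right) + 453\right) - 51990} = \frac{\frac{400417}{103947} + 398227}{\left(- \frac{37}{8} + 453\right) - 51990} = \frac{41394902386}{103947 \left(\frac{3587}{8} - 51990\right)} = \frac{41394902386}{103947 \left(- \frac{412333}{8}\right)} = \frac{41394902386}{103947} \left(- \frac{8}{412333}\right) = - \frac{331159219088}{42860778351}$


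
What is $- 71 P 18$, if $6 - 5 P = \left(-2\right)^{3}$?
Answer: $- \frac{17892}{5} \approx -3578.4$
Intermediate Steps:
$P = \frac{14}{5}$ ($P = \frac{6}{5} - \frac{\left(-2\right)^{3}}{5} = \frac{6}{5} - - \frac{8}{5} = \frac{6}{5} + \frac{8}{5} = \frac{14}{5} \approx 2.8$)
$- 71 P 18 = \left(-71\right) \frac{14}{5} \cdot 18 = \left(- \frac{994}{5}\right) 18 = - \frac{17892}{5}$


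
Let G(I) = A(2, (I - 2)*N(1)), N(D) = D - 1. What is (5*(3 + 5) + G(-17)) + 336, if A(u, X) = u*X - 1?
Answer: 375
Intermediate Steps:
N(D) = -1 + D
A(u, X) = -1 + X*u (A(u, X) = X*u - 1 = -1 + X*u)
G(I) = -1 (G(I) = -1 + ((I - 2)*(-1 + 1))*2 = -1 + ((-2 + I)*0)*2 = -1 + 0*2 = -1 + 0 = -1)
(5*(3 + 5) + G(-17)) + 336 = (5*(3 + 5) - 1) + 336 = (5*8 - 1) + 336 = (40 - 1) + 336 = 39 + 336 = 375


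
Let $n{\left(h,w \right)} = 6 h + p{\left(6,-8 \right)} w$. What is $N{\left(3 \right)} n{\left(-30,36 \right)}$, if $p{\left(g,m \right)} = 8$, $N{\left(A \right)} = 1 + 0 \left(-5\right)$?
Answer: $108$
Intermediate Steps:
$N{\left(A \right)} = 1$ ($N{\left(A \right)} = 1 + 0 = 1$)
$n{\left(h,w \right)} = 6 h + 8 w$
$N{\left(3 \right)} n{\left(-30,36 \right)} = 1 \left(6 \left(-30\right) + 8 \cdot 36\right) = 1 \left(-180 + 288\right) = 1 \cdot 108 = 108$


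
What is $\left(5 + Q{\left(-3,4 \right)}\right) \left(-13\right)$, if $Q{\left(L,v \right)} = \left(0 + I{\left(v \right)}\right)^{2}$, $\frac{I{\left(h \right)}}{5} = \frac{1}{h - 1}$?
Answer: $- \frac{910}{9} \approx -101.11$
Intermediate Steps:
$I{\left(h \right)} = \frac{5}{-1 + h}$ ($I{\left(h \right)} = \frac{5}{h - 1} = \frac{5}{-1 + h}$)
$Q{\left(L,v \right)} = \frac{25}{\left(-1 + v\right)^{2}}$ ($Q{\left(L,v \right)} = \left(0 + \frac{5}{-1 + v}\right)^{2} = \left(\frac{5}{-1 + v}\right)^{2} = \frac{25}{\left(-1 + v\right)^{2}}$)
$\left(5 + Q{\left(-3,4 \right)}\right) \left(-13\right) = \left(5 + \frac{25}{\left(-1 + 4\right)^{2}}\right) \left(-13\right) = \left(5 + \frac{25}{9}\right) \left(-13\right) = \frac{70}{9} \left(-13\right) = - \frac{910}{9}$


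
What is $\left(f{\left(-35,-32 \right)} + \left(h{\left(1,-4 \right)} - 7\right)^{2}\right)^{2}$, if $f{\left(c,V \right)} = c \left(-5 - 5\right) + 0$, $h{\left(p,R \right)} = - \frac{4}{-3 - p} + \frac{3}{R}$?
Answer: $\frac{40056241}{256} \approx 1.5647 \cdot 10^{5}$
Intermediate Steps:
$f{\left(c,V \right)} = - 10 c$ ($f{\left(c,V \right)} = c \left(-10\right) + 0 = - 10 c + 0 = - 10 c$)
$\left(f{\left(-35,-32 \right)} + \left(h{\left(1,-4 \right)} - 7\right)^{2}\right)^{2} = \left(\left(-10\right) \left(-35\right) + \left(\frac{9 + 3 \cdot 1 + 4 \left(-4\right)}{\left(-4\right) \left(3 + 1\right)} - 7\right)^{2}\right)^{2} = \left(350 + \left(- \frac{9 + 3 - 16}{4 \cdot 4} - 7\right)^{2}\right)^{2} = \left(350 + \left(\left(- \frac{1}{4}\right) \frac{1}{4} \left(-4\right) - 7\right)^{2}\right)^{2} = \left(350 + \left(\frac{1}{4} - 7\right)^{2}\right)^{2} = \left(350 + \left(- \frac{27}{4}\right)^{2}\right)^{2} = \left(350 + \frac{729}{16}\right)^{2} = \left(\frac{6329}{16}\right)^{2} = \frac{40056241}{256}$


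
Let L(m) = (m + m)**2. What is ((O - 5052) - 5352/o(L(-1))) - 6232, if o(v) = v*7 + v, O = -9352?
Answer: -83213/4 ≈ -20803.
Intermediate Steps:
L(m) = 4*m**2 (L(m) = (2*m)**2 = 4*m**2)
o(v) = 8*v (o(v) = 7*v + v = 8*v)
((O - 5052) - 5352/o(L(-1))) - 6232 = ((-9352 - 5052) - 5352/(8*(4*(-1)**2))) - 6232 = (-14404 - 5352/(8*(4*1))) - 6232 = (-14404 - 5352/(8*4)) - 6232 = (-14404 - 5352/32) - 6232 = (-14404 - 5352*1/32) - 6232 = (-14404 - 669/4) - 6232 = -58285/4 - 6232 = -83213/4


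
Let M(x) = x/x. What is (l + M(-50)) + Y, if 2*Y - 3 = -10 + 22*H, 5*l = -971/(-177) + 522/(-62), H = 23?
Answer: 13712743/54870 ≈ 249.91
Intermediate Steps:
M(x) = 1
l = -16096/27435 (l = (-971/(-177) + 522/(-62))/5 = (-971*(-1/177) + 522*(-1/62))/5 = (971/177 - 261/31)/5 = (⅕)*(-16096/5487) = -16096/27435 ≈ -0.58670)
Y = 499/2 (Y = 3/2 + (-10 + 22*23)/2 = 3/2 + (-10 + 506)/2 = 3/2 + (½)*496 = 3/2 + 248 = 499/2 ≈ 249.50)
(l + M(-50)) + Y = (-16096/27435 + 1) + 499/2 = 11339/27435 + 499/2 = 13712743/54870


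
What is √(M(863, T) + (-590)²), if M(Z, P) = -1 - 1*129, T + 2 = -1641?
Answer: √347970 ≈ 589.89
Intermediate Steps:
T = -1643 (T = -2 - 1641 = -1643)
M(Z, P) = -130 (M(Z, P) = -1 - 129 = -130)
√(M(863, T) + (-590)²) = √(-130 + (-590)²) = √(-130 + 348100) = √347970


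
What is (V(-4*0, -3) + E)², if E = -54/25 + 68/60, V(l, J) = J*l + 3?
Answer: 21904/5625 ≈ 3.8940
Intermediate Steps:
V(l, J) = 3 + J*l
E = -77/75 (E = -54*1/25 + 68*(1/60) = -54/25 + 17/15 = -77/75 ≈ -1.0267)
(V(-4*0, -3) + E)² = ((3 - (-12)*0) - 77/75)² = ((3 - 3*0) - 77/75)² = ((3 + 0) - 77/75)² = (3 - 77/75)² = (148/75)² = 21904/5625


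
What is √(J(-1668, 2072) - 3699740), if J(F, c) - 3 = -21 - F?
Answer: I*√3698090 ≈ 1923.0*I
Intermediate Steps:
J(F, c) = -18 - F (J(F, c) = 3 + (-21 - F) = -18 - F)
√(J(-1668, 2072) - 3699740) = √((-18 - 1*(-1668)) - 3699740) = √((-18 + 1668) - 3699740) = √(1650 - 3699740) = √(-3698090) = I*√3698090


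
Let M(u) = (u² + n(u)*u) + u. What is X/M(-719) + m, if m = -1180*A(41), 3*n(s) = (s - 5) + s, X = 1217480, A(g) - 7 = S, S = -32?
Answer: 2312055180/78371 ≈ 29501.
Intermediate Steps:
A(g) = -25 (A(g) = 7 - 32 = -25)
n(s) = -5/3 + 2*s/3 (n(s) = ((s - 5) + s)/3 = ((-5 + s) + s)/3 = (-5 + 2*s)/3 = -5/3 + 2*s/3)
M(u) = u + u² + u*(-5/3 + 2*u/3) (M(u) = (u² + (-5/3 + 2*u/3)*u) + u = (u² + u*(-5/3 + 2*u/3)) + u = u + u² + u*(-5/3 + 2*u/3))
m = 29500 (m = -1180*(-25) = 29500)
X/M(-719) + m = 1217480/(((⅓)*(-719)*(-2 + 5*(-719)))) + 29500 = 1217480/(((⅓)*(-719)*(-2 - 3595))) + 29500 = 1217480/(((⅓)*(-719)*(-3597))) + 29500 = 1217480/862081 + 29500 = 1217480*(1/862081) + 29500 = 110680/78371 + 29500 = 2312055180/78371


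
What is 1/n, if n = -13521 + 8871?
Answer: -1/4650 ≈ -0.00021505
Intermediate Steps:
n = -4650
1/n = 1/(-4650) = -1/4650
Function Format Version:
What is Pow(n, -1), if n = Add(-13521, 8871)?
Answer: Rational(-1, 4650) ≈ -0.00021505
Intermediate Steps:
n = -4650
Pow(n, -1) = Pow(-4650, -1) = Rational(-1, 4650)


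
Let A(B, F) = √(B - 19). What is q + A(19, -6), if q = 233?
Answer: 233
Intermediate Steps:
A(B, F) = √(-19 + B)
q + A(19, -6) = 233 + √(-19 + 19) = 233 + √0 = 233 + 0 = 233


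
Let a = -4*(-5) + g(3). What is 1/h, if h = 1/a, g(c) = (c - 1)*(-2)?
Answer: 16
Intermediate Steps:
g(c) = 2 - 2*c (g(c) = (-1 + c)*(-2) = 2 - 2*c)
a = 16 (a = -4*(-5) + (2 - 2*3) = 20 + (2 - 6) = 20 - 4 = 16)
h = 1/16 ≈ 0.062500
1/h = 1/(1/16) = 16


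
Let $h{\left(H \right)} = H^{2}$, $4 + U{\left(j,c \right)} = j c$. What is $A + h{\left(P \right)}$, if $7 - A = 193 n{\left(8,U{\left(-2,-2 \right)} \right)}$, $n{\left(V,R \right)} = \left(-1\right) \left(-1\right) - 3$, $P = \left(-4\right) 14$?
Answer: $3529$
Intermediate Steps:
$U{\left(j,c \right)} = -4 + c j$ ($U{\left(j,c \right)} = -4 + j c = -4 + c j$)
$P = -56$
$n{\left(V,R \right)} = -2$ ($n{\left(V,R \right)} = 1 - 3 = -2$)
$A = 393$ ($A = 7 - 193 \left(-2\right) = 7 - -386 = 7 + 386 = 393$)
$A + h{\left(P \right)} = 393 + \left(-56\right)^{2} = 393 + 3136 = 3529$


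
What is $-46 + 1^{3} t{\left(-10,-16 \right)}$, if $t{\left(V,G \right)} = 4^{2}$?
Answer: $-30$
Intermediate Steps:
$t{\left(V,G \right)} = 16$
$-46 + 1^{3} t{\left(-10,-16 \right)} = -46 + 1^{3} \cdot 16 = -46 + 1 \cdot 16 = -46 + 16 = -30$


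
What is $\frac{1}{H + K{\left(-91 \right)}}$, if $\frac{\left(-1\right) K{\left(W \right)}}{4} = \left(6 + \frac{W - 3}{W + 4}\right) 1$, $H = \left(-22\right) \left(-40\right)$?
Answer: $\frac{87}{74096} \approx 0.0011742$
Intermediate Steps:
$H = 880$
$K{\left(W \right)} = -24 - \frac{4 \left(-3 + W\right)}{4 + W}$ ($K{\left(W \right)} = - 4 \left(6 + \frac{W - 3}{W + 4}\right) 1 = - 4 \left(6 + \frac{-3 + W}{4 + W}\right) 1 = - 4 \left(6 + \frac{-3 + W}{4 + W}\right) = -24 - \frac{4 \left(-3 + W\right)}{4 + W}$)
$\frac{1}{H + K{\left(-91 \right)}} = \frac{1}{880 + \frac{28 \left(-3 - -91\right)}{4 - 91}} = \frac{1}{880 + \frac{28 \left(-3 + 91\right)}{-87}} = \frac{1}{880 + 28 \left(- \frac{1}{87}\right) 88} = \frac{1}{880 - \frac{2464}{87}} = \frac{1}{\frac{74096}{87}} = \frac{87}{74096}$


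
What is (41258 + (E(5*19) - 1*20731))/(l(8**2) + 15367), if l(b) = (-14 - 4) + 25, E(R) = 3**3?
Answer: 10277/7687 ≈ 1.3369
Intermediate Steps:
E(R) = 27
l(b) = 7 (l(b) = -18 + 25 = 7)
(41258 + (E(5*19) - 1*20731))/(l(8**2) + 15367) = (41258 + (27 - 1*20731))/(7 + 15367) = (41258 + (27 - 20731))/15374 = (41258 - 20704)*(1/15374) = 20554*(1/15374) = 10277/7687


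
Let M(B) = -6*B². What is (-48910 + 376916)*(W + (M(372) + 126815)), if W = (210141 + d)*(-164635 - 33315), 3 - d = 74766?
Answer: -8790160169863534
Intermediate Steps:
d = -74763 (d = 3 - 1*74766 = 3 - 74766 = -74763)
W = -26798075100 (W = (210141 - 74763)*(-164635 - 33315) = 135378*(-197950) = -26798075100)
(-48910 + 376916)*(W + (M(372) + 126815)) = (-48910 + 376916)*(-26798075100 + (-6*372² + 126815)) = 328006*(-26798075100 + (-6*138384 + 126815)) = 328006*(-26798075100 + (-830304 + 126815)) = 328006*(-26798075100 - 703489) = 328006*(-26798778589) = -8790160169863534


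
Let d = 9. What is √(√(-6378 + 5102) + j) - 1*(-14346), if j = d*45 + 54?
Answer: 14346 + √(459 + 2*I*√319) ≈ 14367.0 + 0.83303*I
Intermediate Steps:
j = 459 (j = 9*45 + 54 = 405 + 54 = 459)
√(√(-6378 + 5102) + j) - 1*(-14346) = √(√(-6378 + 5102) + 459) - 1*(-14346) = √(√(-1276) + 459) + 14346 = √(2*I*√319 + 459) + 14346 = √(459 + 2*I*√319) + 14346 = 14346 + √(459 + 2*I*√319)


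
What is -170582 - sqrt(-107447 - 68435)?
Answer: -170582 - I*sqrt(175882) ≈ -1.7058e+5 - 419.38*I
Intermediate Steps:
-170582 - sqrt(-107447 - 68435) = -170582 - sqrt(-175882) = -170582 - I*sqrt(175882)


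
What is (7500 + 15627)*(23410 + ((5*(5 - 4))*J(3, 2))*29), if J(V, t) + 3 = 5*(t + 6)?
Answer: 665479425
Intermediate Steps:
J(V, t) = 27 + 5*t (J(V, t) = -3 + 5*(t + 6) = -3 + 5*(6 + t) = -3 + (30 + 5*t) = 27 + 5*t)
(7500 + 15627)*(23410 + ((5*(5 - 4))*J(3, 2))*29) = (7500 + 15627)*(23410 + ((5*(5 - 4))*(27 + 5*2))*29) = 23127*(23410 + ((5*1)*(27 + 10))*29) = 23127*(23410 + (5*37)*29) = 23127*(23410 + 185*29) = 23127*(23410 + 5365) = 23127*28775 = 665479425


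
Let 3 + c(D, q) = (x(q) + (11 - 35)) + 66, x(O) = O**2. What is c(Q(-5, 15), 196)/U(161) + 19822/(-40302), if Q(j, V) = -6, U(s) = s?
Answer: 773311034/3244311 ≈ 238.36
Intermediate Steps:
c(D, q) = 39 + q**2 (c(D, q) = -3 + ((q**2 + (11 - 35)) + 66) = -3 + ((q**2 - 24) + 66) = -3 + ((-24 + q**2) + 66) = -3 + (42 + q**2) = 39 + q**2)
c(Q(-5, 15), 196)/U(161) + 19822/(-40302) = (39 + 196**2)/161 + 19822/(-40302) = (39 + 38416)*(1/161) + 19822*(-1/40302) = 38455*(1/161) - 9911/20151 = 38455/161 - 9911/20151 = 773311034/3244311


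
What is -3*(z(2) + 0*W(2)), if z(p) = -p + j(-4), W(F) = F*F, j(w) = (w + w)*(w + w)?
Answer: -186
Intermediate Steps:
j(w) = 4*w² (j(w) = (2*w)*(2*w) = 4*w²)
W(F) = F²
z(p) = 64 - p (z(p) = -p + 4*(-4)² = -p + 4*16 = -p + 64 = 64 - p)
-3*(z(2) + 0*W(2)) = -3*((64 - 1*2) + 0*2²) = -3*((64 - 2) + 0*4) = -3*(62 + 0) = -3*62 = -186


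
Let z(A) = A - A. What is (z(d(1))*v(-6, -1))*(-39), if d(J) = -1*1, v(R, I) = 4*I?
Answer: 0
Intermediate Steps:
d(J) = -1
z(A) = 0
(z(d(1))*v(-6, -1))*(-39) = (0*(4*(-1)))*(-39) = (0*(-4))*(-39) = 0*(-39) = 0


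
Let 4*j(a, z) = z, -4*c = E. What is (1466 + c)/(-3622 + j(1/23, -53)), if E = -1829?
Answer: -7693/14541 ≈ -0.52906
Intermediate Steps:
c = 1829/4 (c = -¼*(-1829) = 1829/4 ≈ 457.25)
j(a, z) = z/4
(1466 + c)/(-3622 + j(1/23, -53)) = (1466 + 1829/4)/(-3622 + (¼)*(-53)) = 7693/(4*(-3622 - 53/4)) = 7693/(4*(-14541/4)) = (7693/4)*(-4/14541) = -7693/14541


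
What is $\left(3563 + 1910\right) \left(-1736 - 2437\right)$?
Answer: $-22838829$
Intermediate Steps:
$\left(3563 + 1910\right) \left(-1736 - 2437\right) = 5473 \left(-4173\right) = -22838829$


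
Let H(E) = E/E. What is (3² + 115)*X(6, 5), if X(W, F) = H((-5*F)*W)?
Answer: 124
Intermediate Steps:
H(E) = 1
X(W, F) = 1
(3² + 115)*X(6, 5) = (3² + 115)*1 = (9 + 115)*1 = 124*1 = 124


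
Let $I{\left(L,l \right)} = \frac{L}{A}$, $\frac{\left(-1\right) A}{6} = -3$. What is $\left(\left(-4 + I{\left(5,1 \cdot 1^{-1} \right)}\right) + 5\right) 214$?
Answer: $\frac{2461}{9} \approx 273.44$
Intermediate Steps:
$A = 18$ ($A = \left(-6\right) \left(-3\right) = 18$)
$I{\left(L,l \right)} = \frac{L}{18}$
$\left(\left(-4 + I{\left(5,1 \cdot 1^{-1} \right)}\right) + 5\right) 214 = \left(\left(-4 + \frac{1}{18} \cdot 5\right) + 5\right) 214 = \left(\left(-4 + \frac{5}{18}\right) + 5\right) 214 = \left(- \frac{67}{18} + 5\right) 214 = \frac{23}{18} \cdot 214 = \frac{2461}{9}$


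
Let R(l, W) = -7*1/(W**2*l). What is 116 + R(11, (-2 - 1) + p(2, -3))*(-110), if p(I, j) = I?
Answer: 186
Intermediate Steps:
R(l, W) = -7/(W**2*l) (R(l, W) = -7*1/(W**2*l) = -7/(W**2*l))
116 + R(11, (-2 - 1) + p(2, -3))*(-110) = 116 - 7/(((-2 - 1) + 2)**2*11)*(-110) = 116 - 7*1/11/(-3 + 2)**2*(-110) = 116 - 7*1/11/(-1)**2*(-110) = 116 - 7*1*1/11*(-110) = 116 - 7/11*(-110) = 116 + 70 = 186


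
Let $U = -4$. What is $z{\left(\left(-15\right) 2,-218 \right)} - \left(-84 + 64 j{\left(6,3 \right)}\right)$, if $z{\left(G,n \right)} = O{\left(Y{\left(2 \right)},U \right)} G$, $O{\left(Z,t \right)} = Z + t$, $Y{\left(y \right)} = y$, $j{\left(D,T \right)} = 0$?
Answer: $144$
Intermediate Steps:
$z{\left(G,n \right)} = - 2 G$ ($z{\left(G,n \right)} = \left(2 - 4\right) G = - 2 G$)
$z{\left(\left(-15\right) 2,-218 \right)} - \left(-84 + 64 j{\left(6,3 \right)}\right) = - 2 \left(\left(-15\right) 2\right) + \left(\left(-64\right) 0 + 84\right) = \left(-2\right) \left(-30\right) + \left(0 + 84\right) = 60 + 84 = 144$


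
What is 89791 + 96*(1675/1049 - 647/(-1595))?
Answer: 150555892093/1673155 ≈ 89983.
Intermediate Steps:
89791 + 96*(1675/1049 - 647/(-1595)) = 89791 + 96*(1675*(1/1049) - 647*(-1/1595)) = 89791 + 96*(1675/1049 + 647/1595) = 89791 + 96*(3350328/1673155) = 89791 + 321631488/1673155 = 150555892093/1673155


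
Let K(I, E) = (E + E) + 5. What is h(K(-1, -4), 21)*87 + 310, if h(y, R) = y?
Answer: 49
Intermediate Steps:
K(I, E) = 5 + 2*E (K(I, E) = 2*E + 5 = 5 + 2*E)
h(K(-1, -4), 21)*87 + 310 = (5 + 2*(-4))*87 + 310 = (5 - 8)*87 + 310 = -3*87 + 310 = -261 + 310 = 49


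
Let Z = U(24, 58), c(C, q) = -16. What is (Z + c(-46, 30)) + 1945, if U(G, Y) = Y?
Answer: 1987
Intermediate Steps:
Z = 58
(Z + c(-46, 30)) + 1945 = (58 - 16) + 1945 = 42 + 1945 = 1987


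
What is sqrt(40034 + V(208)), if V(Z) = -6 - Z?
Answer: 2*sqrt(9955) ≈ 199.55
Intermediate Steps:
sqrt(40034 + V(208)) = sqrt(40034 + (-6 - 1*208)) = sqrt(40034 + (-6 - 208)) = sqrt(40034 - 214) = sqrt(39820) = 2*sqrt(9955)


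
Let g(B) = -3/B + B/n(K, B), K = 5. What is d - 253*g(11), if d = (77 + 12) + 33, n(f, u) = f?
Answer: -1828/5 ≈ -365.60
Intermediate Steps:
g(B) = -3/B + B/5
d = 122 (d = 89 + 33 = 122)
d - 253*g(11) = 122 - 253*(-3/11 + (⅕)*11) = 122 - 253*(-3*1/11 + 11/5) = 122 - 253*(-3/11 + 11/5) = 122 - 253*106/55 = 122 - 2438/5 = -1828/5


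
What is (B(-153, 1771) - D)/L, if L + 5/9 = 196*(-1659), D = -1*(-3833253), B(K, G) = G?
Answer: 34483338/2926481 ≈ 11.783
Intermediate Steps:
D = 3833253
L = -2926481/9 (L = -5/9 + 196*(-1659) = -5/9 - 325164 = -2926481/9 ≈ -3.2516e+5)
(B(-153, 1771) - D)/L = (1771 - 1*3833253)/(-2926481/9) = (1771 - 3833253)*(-9/2926481) = -3831482*(-9/2926481) = 34483338/2926481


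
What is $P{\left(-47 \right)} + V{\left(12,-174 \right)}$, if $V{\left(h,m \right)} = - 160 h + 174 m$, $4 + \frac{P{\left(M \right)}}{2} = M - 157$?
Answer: $-32612$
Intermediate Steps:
$P{\left(M \right)} = -322 + 2 M$ ($P{\left(M \right)} = -8 + 2 \left(M - 157\right) = -8 + 2 \left(-157 + M\right) = -8 + \left(-314 + 2 M\right) = -322 + 2 M$)
$P{\left(-47 \right)} + V{\left(12,-174 \right)} = \left(-322 + 2 \left(-47\right)\right) + \left(\left(-160\right) 12 + 174 \left(-174\right)\right) = \left(-322 - 94\right) - 32196 = -416 - 32196 = -32612$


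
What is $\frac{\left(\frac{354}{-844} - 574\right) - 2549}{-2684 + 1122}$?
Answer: $\frac{1318083}{659164} \approx 1.9996$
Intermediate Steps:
$\frac{\left(\frac{354}{-844} - 574\right) - 2549}{-2684 + 1122} = \frac{\left(354 \left(- \frac{1}{844}\right) - 574\right) - 2549}{-1562} = \left(\left(- \frac{177}{422} - 574\right) - 2549\right) \left(- \frac{1}{1562}\right) = \left(- \frac{242405}{422} - 2549\right) \left(- \frac{1}{1562}\right) = \left(- \frac{1318083}{422}\right) \left(- \frac{1}{1562}\right) = \frac{1318083}{659164}$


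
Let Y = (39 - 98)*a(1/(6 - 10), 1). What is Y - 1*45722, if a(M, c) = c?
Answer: -45781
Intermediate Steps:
Y = -59 (Y = (39 - 98)*1 = -59*1 = -59)
Y - 1*45722 = -59 - 1*45722 = -59 - 45722 = -45781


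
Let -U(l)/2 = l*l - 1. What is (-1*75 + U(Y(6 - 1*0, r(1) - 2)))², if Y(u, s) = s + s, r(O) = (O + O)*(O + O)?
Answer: 11025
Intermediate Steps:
r(O) = 4*O² (r(O) = (2*O)*(2*O) = 4*O²)
Y(u, s) = 2*s
U(l) = 2 - 2*l² (U(l) = -2*(l*l - 1) = -2*(l² - 1) = -2*(-1 + l²) = 2 - 2*l²)
(-1*75 + U(Y(6 - 1*0, r(1) - 2)))² = (-1*75 + (2 - 2*4*(4*1² - 2)²))² = (-75 + (2 - 2*4*(4*1 - 2)²))² = (-75 + (2 - 2*4*(4 - 2)²))² = (-75 + (2 - 2*(2*2)²))² = (-75 + (2 - 2*4²))² = (-75 + (2 - 2*16))² = (-75 + (2 - 32))² = (-75 - 30)² = (-105)² = 11025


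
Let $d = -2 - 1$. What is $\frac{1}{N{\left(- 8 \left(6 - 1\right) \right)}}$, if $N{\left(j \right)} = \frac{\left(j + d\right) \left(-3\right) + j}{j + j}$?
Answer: $- \frac{80}{89} \approx -0.89888$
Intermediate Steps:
$d = -3$ ($d = -2 - 1 = -3$)
$N{\left(j \right)} = \frac{9 - 2 j}{2 j}$ ($N{\left(j \right)} = \frac{\left(j - 3\right) \left(-3\right) + j}{j + j} = \frac{\left(-3 + j\right) \left(-3\right) + j}{2 j} = \left(\left(9 - 3 j\right) + j\right) \frac{1}{2 j} = \left(9 - 2 j\right) \frac{1}{2 j} = \frac{9 - 2 j}{2 j}$)
$\frac{1}{N{\left(- 8 \left(6 - 1\right) \right)}} = \frac{1}{\frac{1}{\left(-8\right) \left(6 - 1\right)} \left(\frac{9}{2} - - 8 \left(6 - 1\right)\right)} = \frac{1}{\frac{1}{\left(-8\right) 5} \left(\frac{9}{2} - \left(-8\right) 5\right)} = \frac{1}{\frac{1}{-40} \left(\frac{9}{2} - -40\right)} = \frac{1}{\left(- \frac{1}{40}\right) \left(\frac{9}{2} + 40\right)} = \frac{1}{\left(- \frac{1}{40}\right) \frac{89}{2}} = \frac{1}{- \frac{89}{80}} = - \frac{80}{89}$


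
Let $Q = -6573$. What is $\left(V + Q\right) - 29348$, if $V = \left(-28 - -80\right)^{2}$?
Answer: $-33217$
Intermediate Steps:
$V = 2704$ ($V = \left(-28 + 80\right)^{2} = 52^{2} = 2704$)
$\left(V + Q\right) - 29348 = \left(2704 - 6573\right) - 29348 = -3869 - 29348 = -33217$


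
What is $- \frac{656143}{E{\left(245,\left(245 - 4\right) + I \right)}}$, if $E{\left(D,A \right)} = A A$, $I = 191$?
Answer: $- \frac{656143}{186624} \approx -3.5159$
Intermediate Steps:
$E{\left(D,A \right)} = A^{2}$
$- \frac{656143}{E{\left(245,\left(245 - 4\right) + I \right)}} = - \frac{656143}{\left(\left(245 - 4\right) + 191\right)^{2}} = - \frac{656143}{\left(241 + 191\right)^{2}} = - \frac{656143}{432^{2}} = - \frac{656143}{186624}$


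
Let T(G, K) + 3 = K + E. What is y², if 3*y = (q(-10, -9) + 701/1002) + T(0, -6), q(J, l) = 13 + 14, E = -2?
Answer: 279993289/9036036 ≈ 30.986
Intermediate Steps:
q(J, l) = 27
T(G, K) = -5 + K (T(G, K) = -3 + (K - 2) = -3 + (-2 + K) = -5 + K)
y = 16733/3006 (y = ((27 + 701/1002) + (-5 - 6))/3 = ((27 + 701*(1/1002)) - 11)/3 = ((27 + 701/1002) - 11)/3 = (27755/1002 - 11)/3 = (⅓)*(16733/1002) = 16733/3006 ≈ 5.5665)
y² = (16733/3006)² = 279993289/9036036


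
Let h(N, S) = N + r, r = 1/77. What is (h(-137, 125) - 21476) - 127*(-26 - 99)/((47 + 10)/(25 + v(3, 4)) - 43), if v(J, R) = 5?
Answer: -696209950/31647 ≈ -21999.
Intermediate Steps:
r = 1/77 ≈ 0.012987
h(N, S) = 1/77 + N (h(N, S) = N + 1/77 = 1/77 + N)
(h(-137, 125) - 21476) - 127*(-26 - 99)/((47 + 10)/(25 + v(3, 4)) - 43) = ((1/77 - 137) - 21476) - 127*(-26 - 99)/((47 + 10)/(25 + 5) - 43) = (-10548/77 - 21476) - (-15875)/(57/30 - 43) = -1664200/77 - (-15875)/(57*(1/30) - 43) = -1664200/77 - (-15875)/(19/10 - 43) = -1664200/77 - (-15875)/(-411/10) = -1664200/77 - (-15875)*(-10)/411 = -1664200/77 - 127*1250/411 = -1664200/77 - 158750/411 = -696209950/31647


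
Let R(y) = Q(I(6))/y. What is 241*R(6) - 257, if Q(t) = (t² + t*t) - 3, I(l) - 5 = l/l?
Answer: 5029/2 ≈ 2514.5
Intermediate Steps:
I(l) = 6 (I(l) = 5 + l/l = 5 + 1 = 6)
Q(t) = -3 + 2*t² (Q(t) = (t² + t²) - 3 = 2*t² - 3 = -3 + 2*t²)
R(y) = 69/y (R(y) = (-3 + 2*6²)/y = (-3 + 2*36)/y = (-3 + 72)/y = 69/y)
241*R(6) - 257 = 241*(69/6) - 257 = 241*(69*(⅙)) - 257 = 241*(23/2) - 257 = 5543/2 - 257 = 5029/2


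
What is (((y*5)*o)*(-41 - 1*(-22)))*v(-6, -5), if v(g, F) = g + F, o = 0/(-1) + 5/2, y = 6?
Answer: 15675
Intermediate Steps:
o = 5/2 (o = 0*(-1) + 5*(½) = 0 + 5/2 = 5/2 ≈ 2.5000)
v(g, F) = F + g
(((y*5)*o)*(-41 - 1*(-22)))*v(-6, -5) = (((6*5)*(5/2))*(-41 - 1*(-22)))*(-5 - 6) = ((30*(5/2))*(-41 + 22))*(-11) = (75*(-19))*(-11) = -1425*(-11) = 15675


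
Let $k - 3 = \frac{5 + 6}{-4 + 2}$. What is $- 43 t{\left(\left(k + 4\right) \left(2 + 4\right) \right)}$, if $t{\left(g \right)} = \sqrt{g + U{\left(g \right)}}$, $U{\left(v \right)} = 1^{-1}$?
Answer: $- 43 \sqrt{10} \approx -135.98$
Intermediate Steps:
$k = - \frac{5}{2}$ ($k = 3 + \frac{5 + 6}{-4 + 2} = 3 + \frac{11}{-2} = 3 + 11 \left(- \frac{1}{2}\right) = 3 - \frac{11}{2} = - \frac{5}{2} \approx -2.5$)
$U{\left(v \right)} = 1$
$t{\left(g \right)} = \sqrt{1 + g}$ ($t{\left(g \right)} = \sqrt{g + 1} = \sqrt{1 + g}$)
$- 43 t{\left(\left(k + 4\right) \left(2 + 4\right) \right)} = - 43 \sqrt{1 + \left(- \frac{5}{2} + 4\right) \left(2 + 4\right)} = - 43 \sqrt{1 + \frac{3}{2} \cdot 6} = - 43 \sqrt{1 + 9} = - 43 \sqrt{10}$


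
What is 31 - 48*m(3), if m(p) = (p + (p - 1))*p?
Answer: -689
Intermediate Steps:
m(p) = p*(-1 + 2*p) (m(p) = (p + (-1 + p))*p = (-1 + 2*p)*p = p*(-1 + 2*p))
31 - 48*m(3) = 31 - 144*(-1 + 2*3) = 31 - 144*(-1 + 6) = 31 - 144*5 = 31 - 48*15 = 31 - 720 = -689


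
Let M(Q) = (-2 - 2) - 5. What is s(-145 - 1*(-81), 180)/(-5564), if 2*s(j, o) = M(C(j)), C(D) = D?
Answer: 9/11128 ≈ 0.00080877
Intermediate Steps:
M(Q) = -9 (M(Q) = -4 - 5 = -9)
s(j, o) = -9/2 (s(j, o) = (½)*(-9) = -9/2)
s(-145 - 1*(-81), 180)/(-5564) = -9/2/(-5564) = -9/2*(-1/5564) = 9/11128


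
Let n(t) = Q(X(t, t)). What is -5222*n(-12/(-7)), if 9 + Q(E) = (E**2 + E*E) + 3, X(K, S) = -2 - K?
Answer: -789268/7 ≈ -1.1275e+5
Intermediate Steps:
Q(E) = -6 + 2*E**2 (Q(E) = -9 + ((E**2 + E*E) + 3) = -9 + ((E**2 + E**2) + 3) = -9 + (2*E**2 + 3) = -9 + (3 + 2*E**2) = -6 + 2*E**2)
n(t) = -6 + 2*(-2 - t)**2
-5222*n(-12/(-7)) = -5222*(-6 + 2*(2 - 12/(-7))**2) = -5222*(-6 + 2*(2 - 12*(-1/7))**2) = -5222*(-6 + 2*(2 + 12/7)**2) = -5222*(-6 + 2*(26/7)**2) = -5222*(-6 + 2*(676/49)) = -5222*(-6 + 1352/49) = -5222*1058/49 = -789268/7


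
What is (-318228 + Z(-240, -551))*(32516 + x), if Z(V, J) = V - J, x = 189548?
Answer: -70597920688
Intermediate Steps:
(-318228 + Z(-240, -551))*(32516 + x) = (-318228 + (-240 - 1*(-551)))*(32516 + 189548) = (-318228 + (-240 + 551))*222064 = (-318228 + 311)*222064 = -317917*222064 = -70597920688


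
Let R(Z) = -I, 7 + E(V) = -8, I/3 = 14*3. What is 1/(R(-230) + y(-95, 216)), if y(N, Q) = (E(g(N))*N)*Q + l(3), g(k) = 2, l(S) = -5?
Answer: 1/307669 ≈ 3.2502e-6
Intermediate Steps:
I = 126 (I = 3*(14*3) = 3*42 = 126)
E(V) = -15 (E(V) = -7 - 8 = -15)
y(N, Q) = -5 - 15*N*Q (y(N, Q) = (-15*N)*Q - 5 = -15*N*Q - 5 = -5 - 15*N*Q)
R(Z) = -126 (R(Z) = -1*126 = -126)
1/(R(-230) + y(-95, 216)) = 1/(-126 + (-5 - 15*(-95)*216)) = 1/(-126 + (-5 + 307800)) = 1/(-126 + 307795) = 1/307669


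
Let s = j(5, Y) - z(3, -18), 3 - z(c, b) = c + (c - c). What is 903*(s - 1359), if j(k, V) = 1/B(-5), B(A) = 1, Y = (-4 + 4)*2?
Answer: -1226274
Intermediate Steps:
z(c, b) = 3 - c (z(c, b) = 3 - (c + (c - c)) = 3 - (c + 0) = 3 - c)
Y = 0 (Y = 0*2 = 0)
j(k, V) = 1 (j(k, V) = 1/1 = 1)
s = 1 (s = 1 - (3 - 1*3) = 1 - (3 - 3) = 1 - 1*0 = 1 + 0 = 1)
903*(s - 1359) = 903*(1 - 1359) = 903*(-1358) = -1226274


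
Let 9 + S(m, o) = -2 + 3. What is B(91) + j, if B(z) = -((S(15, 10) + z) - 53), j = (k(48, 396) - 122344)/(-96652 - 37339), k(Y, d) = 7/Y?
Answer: -187074535/6431568 ≈ -29.087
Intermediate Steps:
S(m, o) = -8 (S(m, o) = -9 + (-2 + 3) = -9 + 1 = -8)
j = 5872505/6431568 (j = (7/48 - 122344)/(-96652 - 37339) = (7*(1/48) - 122344)/(-133991) = (7/48 - 122344)*(-1/133991) = -5872505/48*(-1/133991) = 5872505/6431568 ≈ 0.91308)
B(z) = 61 - z (B(z) = -((-8 + z) - 53) = -(-61 + z) = 61 - z)
B(91) + j = (61 - 1*91) + 5872505/6431568 = (61 - 91) + 5872505/6431568 = -30 + 5872505/6431568 = -187074535/6431568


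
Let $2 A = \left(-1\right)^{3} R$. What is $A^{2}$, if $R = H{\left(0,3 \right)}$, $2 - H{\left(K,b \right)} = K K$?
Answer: $1$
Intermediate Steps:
$H{\left(K,b \right)} = 2 - K^{2}$ ($H{\left(K,b \right)} = 2 - K K = 2 - K^{2}$)
$R = 2$ ($R = 2 - 0^{2} = 2 - 0 = 2 + 0 = 2$)
$A = -1$ ($A = \frac{\left(-1\right)^{3} \cdot 2}{2} = \frac{\left(-1\right) 2}{2} = \frac{1}{2} \left(-2\right) = -1$)
$A^{2} = \left(-1\right)^{2} = 1$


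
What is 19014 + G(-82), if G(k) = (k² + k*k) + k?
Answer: 32380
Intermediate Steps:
G(k) = k + 2*k² (G(k) = (k² + k²) + k = 2*k² + k = k + 2*k²)
19014 + G(-82) = 19014 - 82*(1 + 2*(-82)) = 19014 - 82*(1 - 164) = 19014 - 82*(-163) = 19014 + 13366 = 32380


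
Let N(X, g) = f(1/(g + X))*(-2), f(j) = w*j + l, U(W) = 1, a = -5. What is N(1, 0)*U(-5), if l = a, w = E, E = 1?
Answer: 8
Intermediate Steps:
w = 1
l = -5
f(j) = -5 + j (f(j) = 1*j - 5 = j - 5 = -5 + j)
N(X, g) = 10 - 2/(X + g) (N(X, g) = (-5 + 1/(g + X))*(-2) = (-5 + 1/(X + g))*(-2) = 10 - 2/(X + g))
N(1, 0)*U(-5) = (2*(-1 + 5*1 + 5*0)/(1 + 0))*1 = (2*(-1 + 5 + 0)/1)*1 = (2*1*4)*1 = 8*1 = 8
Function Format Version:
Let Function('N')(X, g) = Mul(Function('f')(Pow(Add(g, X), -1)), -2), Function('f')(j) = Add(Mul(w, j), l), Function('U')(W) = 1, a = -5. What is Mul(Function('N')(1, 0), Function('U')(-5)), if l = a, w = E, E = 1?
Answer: 8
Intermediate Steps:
w = 1
l = -5
Function('f')(j) = Add(-5, j) (Function('f')(j) = Add(Mul(1, j), -5) = Add(j, -5) = Add(-5, j))
Function('N')(X, g) = Add(10, Mul(-2, Pow(Add(X, g), -1))) (Function('N')(X, g) = Mul(Add(-5, Pow(Add(g, X), -1)), -2) = Mul(Add(-5, Pow(Add(X, g), -1)), -2) = Add(10, Mul(-2, Pow(Add(X, g), -1))))
Mul(Function('N')(1, 0), Function('U')(-5)) = Mul(Mul(2, Pow(Add(1, 0), -1), Add(-1, Mul(5, 1), Mul(5, 0))), 1) = Mul(Mul(2, Pow(1, -1), Add(-1, 5, 0)), 1) = Mul(Mul(2, 1, 4), 1) = Mul(8, 1) = 8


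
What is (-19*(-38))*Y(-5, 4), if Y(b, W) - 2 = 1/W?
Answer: 3249/2 ≈ 1624.5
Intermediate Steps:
Y(b, W) = 2 + 1/W
(-19*(-38))*Y(-5, 4) = (-19*(-38))*(2 + 1/4) = 722*(2 + ¼) = 722*(9/4) = 3249/2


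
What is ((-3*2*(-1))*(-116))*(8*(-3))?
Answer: 16704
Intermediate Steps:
((-3*2*(-1))*(-116))*(8*(-3)) = (-6*(-1)*(-116))*(-24) = (6*(-116))*(-24) = -696*(-24) = 16704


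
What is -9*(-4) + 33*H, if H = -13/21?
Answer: 109/7 ≈ 15.571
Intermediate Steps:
H = -13/21 (H = -13*1/21 = -13/21 ≈ -0.61905)
-9*(-4) + 33*H = -9*(-4) + 33*(-13/21) = 36 - 143/7 = 109/7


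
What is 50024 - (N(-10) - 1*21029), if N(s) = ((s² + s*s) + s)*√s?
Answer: 71053 - 190*I*√10 ≈ 71053.0 - 600.83*I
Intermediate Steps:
N(s) = √s*(s + 2*s²) (N(s) = ((s² + s²) + s)*√s = (2*s² + s)*√s = (s + 2*s²)*√s = √s*(s + 2*s²))
50024 - (N(-10) - 1*21029) = 50024 - ((-10)^(3/2)*(1 + 2*(-10)) - 1*21029) = 50024 - ((-10*I*√10)*(1 - 20) - 21029) = 50024 - (-10*I*√10*(-19) - 21029) = 50024 - (190*I*√10 - 21029) = 50024 - (-21029 + 190*I*√10) = 50024 + (21029 - 190*I*√10) = 71053 - 190*I*√10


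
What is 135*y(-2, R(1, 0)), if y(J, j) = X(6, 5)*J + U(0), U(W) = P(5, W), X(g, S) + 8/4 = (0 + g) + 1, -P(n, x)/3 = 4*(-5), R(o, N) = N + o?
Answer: 6750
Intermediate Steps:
P(n, x) = 60 (P(n, x) = -12*(-5) = -3*(-20) = 60)
X(g, S) = -1 + g (X(g, S) = -2 + ((0 + g) + 1) = -2 + (g + 1) = -2 + (1 + g) = -1 + g)
U(W) = 60
y(J, j) = 60 + 5*J (y(J, j) = (-1 + 6)*J + 60 = 5*J + 60 = 60 + 5*J)
135*y(-2, R(1, 0)) = 135*(60 + 5*(-2)) = 135*(60 - 10) = 135*50 = 6750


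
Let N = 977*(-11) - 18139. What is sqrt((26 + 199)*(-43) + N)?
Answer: I*sqrt(38561) ≈ 196.37*I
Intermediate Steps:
N = -28886 (N = -10747 - 18139 = -28886)
sqrt((26 + 199)*(-43) + N) = sqrt((26 + 199)*(-43) - 28886) = sqrt(225*(-43) - 28886) = sqrt(-9675 - 28886) = sqrt(-38561) = I*sqrt(38561)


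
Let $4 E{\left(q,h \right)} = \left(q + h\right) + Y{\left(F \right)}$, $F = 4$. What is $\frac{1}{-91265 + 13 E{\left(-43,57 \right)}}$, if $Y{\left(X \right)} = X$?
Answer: $- \frac{2}{182413} \approx -1.0964 \cdot 10^{-5}$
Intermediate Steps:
$E{\left(q,h \right)} = 1 + \frac{h}{4} + \frac{q}{4}$ ($E{\left(q,h \right)} = \frac{\left(q + h\right) + 4}{4} = \frac{\left(h + q\right) + 4}{4} = \frac{4 + h + q}{4} = 1 + \frac{h}{4} + \frac{q}{4}$)
$\frac{1}{-91265 + 13 E{\left(-43,57 \right)}} = \frac{1}{-91265 + 13 \left(1 + \frac{1}{4} \cdot 57 + \frac{1}{4} \left(-43\right)\right)} = \frac{1}{-91265 + 13 \left(1 + \frac{57}{4} - \frac{43}{4}\right)} = \frac{1}{-91265 + 13 \cdot \frac{9}{2}} = \frac{1}{-91265 + \frac{117}{2}} = \frac{1}{- \frac{182413}{2}} = - \frac{2}{182413}$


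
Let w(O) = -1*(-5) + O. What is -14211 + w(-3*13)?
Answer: -14245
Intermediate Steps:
w(O) = 5 + O
-14211 + w(-3*13) = -14211 + (5 - 3*13) = -14211 + (5 - 39) = -14211 - 34 = -14245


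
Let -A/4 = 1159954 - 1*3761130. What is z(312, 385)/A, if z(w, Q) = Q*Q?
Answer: 148225/10404704 ≈ 0.014246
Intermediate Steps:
A = 10404704 (A = -4*(1159954 - 1*3761130) = -4*(1159954 - 3761130) = -4*(-2601176) = 10404704)
z(w, Q) = Q²
z(312, 385)/A = 385²/10404704 = 148225*(1/10404704) = 148225/10404704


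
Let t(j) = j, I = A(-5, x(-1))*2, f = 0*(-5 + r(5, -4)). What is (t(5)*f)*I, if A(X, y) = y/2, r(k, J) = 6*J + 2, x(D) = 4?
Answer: 0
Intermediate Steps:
r(k, J) = 2 + 6*J
A(X, y) = y/2 (A(X, y) = y*(½) = y/2)
f = 0 (f = 0*(-5 + (2 + 6*(-4))) = 0*(-5 + (2 - 24)) = 0*(-5 - 22) = 0*(-27) = 0)
I = 4 (I = ((½)*4)*2 = 2*2 = 4)
(t(5)*f)*I = (5*0)*4 = 0*4 = 0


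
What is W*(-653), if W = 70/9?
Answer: -45710/9 ≈ -5078.9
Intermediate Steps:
W = 70/9 (W = 70*(⅑) = 70/9 ≈ 7.7778)
W*(-653) = (70/9)*(-653) = -45710/9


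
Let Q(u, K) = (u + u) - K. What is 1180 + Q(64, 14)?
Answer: 1294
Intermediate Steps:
Q(u, K) = -K + 2*u (Q(u, K) = 2*u - K = -K + 2*u)
1180 + Q(64, 14) = 1180 + (-1*14 + 2*64) = 1180 + (-14 + 128) = 1180 + 114 = 1294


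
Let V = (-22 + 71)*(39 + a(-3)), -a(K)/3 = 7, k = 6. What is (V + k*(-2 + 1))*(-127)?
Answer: -111252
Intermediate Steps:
a(K) = -21 (a(K) = -3*7 = -21)
V = 882 (V = (-22 + 71)*(39 - 21) = 49*18 = 882)
(V + k*(-2 + 1))*(-127) = (882 + 6*(-2 + 1))*(-127) = (882 + 6*(-1))*(-127) = (882 - 6)*(-127) = 876*(-127) = -111252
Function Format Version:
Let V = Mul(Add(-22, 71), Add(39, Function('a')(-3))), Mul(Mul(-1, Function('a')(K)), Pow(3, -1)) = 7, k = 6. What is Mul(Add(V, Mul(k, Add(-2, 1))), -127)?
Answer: -111252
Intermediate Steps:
Function('a')(K) = -21 (Function('a')(K) = Mul(-3, 7) = -21)
V = 882 (V = Mul(Add(-22, 71), Add(39, -21)) = Mul(49, 18) = 882)
Mul(Add(V, Mul(k, Add(-2, 1))), -127) = Mul(Add(882, Mul(6, Add(-2, 1))), -127) = Mul(Add(882, Mul(6, -1)), -127) = Mul(Add(882, -6), -127) = Mul(876, -127) = -111252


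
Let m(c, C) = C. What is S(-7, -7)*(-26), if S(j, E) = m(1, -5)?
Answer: 130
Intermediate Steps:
S(j, E) = -5
S(-7, -7)*(-26) = -5*(-26) = 130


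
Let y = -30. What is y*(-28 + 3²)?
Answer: 570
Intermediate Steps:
y*(-28 + 3²) = -30*(-28 + 3²) = -30*(-28 + 9) = -30*(-19) = 570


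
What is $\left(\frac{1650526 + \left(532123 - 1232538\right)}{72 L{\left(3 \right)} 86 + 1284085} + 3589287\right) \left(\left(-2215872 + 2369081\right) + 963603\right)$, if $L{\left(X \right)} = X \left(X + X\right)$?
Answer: $\frac{5594109207698782936}{1395541} \approx 4.0086 \cdot 10^{12}$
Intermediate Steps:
$L{\left(X \right)} = 2 X^{2}$ ($L{\left(X \right)} = X 2 X = 2 X^{2}$)
$\left(\frac{1650526 + \left(532123 - 1232538\right)}{72 L{\left(3 \right)} 86 + 1284085} + 3589287\right) \left(\left(-2215872 + 2369081\right) + 963603\right) = \left(\frac{1650526 + \left(532123 - 1232538\right)}{72 \cdot 2 \cdot 3^{2} \cdot 86 + 1284085} + 3589287\right) \left(\left(-2215872 + 2369081\right) + 963603\right) = \left(\frac{1650526 - 700415}{72 \cdot 2 \cdot 9 \cdot 86 + 1284085} + 3589287\right) \left(153209 + 963603\right) = \left(\frac{950111}{72 \cdot 18 \cdot 86 + 1284085} + 3589287\right) 1116812 = \left(\frac{950111}{1296 \cdot 86 + 1284085} + 3589287\right) 1116812 = \left(\frac{950111}{111456 + 1284085} + 3589287\right) 1116812 = \left(\frac{950111}{1395541} + 3589287\right) 1116812 = \frac{5008998119378}{1395541} \cdot 1116812 = \frac{5594109207698782936}{1395541}$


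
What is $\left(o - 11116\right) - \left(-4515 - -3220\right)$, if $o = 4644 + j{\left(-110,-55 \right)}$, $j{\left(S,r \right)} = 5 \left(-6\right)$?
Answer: $-5207$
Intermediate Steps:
$j{\left(S,r \right)} = -30$
$o = 4614$ ($o = 4644 - 30 = 4614$)
$\left(o - 11116\right) - \left(-4515 - -3220\right) = \left(4614 - 11116\right) - \left(-4515 - -3220\right) = \left(4614 - 11116\right) - \left(-4515 + 3220\right) = -6502 - -1295 = -6502 + 1295 = -5207$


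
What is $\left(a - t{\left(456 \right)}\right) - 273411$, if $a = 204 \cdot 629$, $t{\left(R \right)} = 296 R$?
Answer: $-280071$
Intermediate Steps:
$a = 128316$
$\left(a - t{\left(456 \right)}\right) - 273411 = \left(128316 - 296 \cdot 456\right) - 273411 = \left(128316 - 134976\right) - 273411 = -6660 - 273411 = -280071$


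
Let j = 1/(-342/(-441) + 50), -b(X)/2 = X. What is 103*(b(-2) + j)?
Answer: 1030103/2488 ≈ 414.03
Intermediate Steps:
b(X) = -2*X
j = 49/2488 (j = 1/(-342*(-1/441) + 50) = 1/(38/49 + 50) = 1/(2488/49) = 49/2488 ≈ 0.019695)
103*(b(-2) + j) = 103*(-2*(-2) + 49/2488) = 103*(4 + 49/2488) = 103*(10001/2488) = 1030103/2488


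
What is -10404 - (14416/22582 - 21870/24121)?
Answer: -2833458525242/272350211 ≈ -10404.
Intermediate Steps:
-10404 - (14416/22582 - 21870/24121) = -10404 - (14416*(1/22582) - 21870*1/24121) = -10404 - (7208/11291 - 21870/24121) = -10404 - 1*(-73070002/272350211) = -10404 + 73070002/272350211 = -2833458525242/272350211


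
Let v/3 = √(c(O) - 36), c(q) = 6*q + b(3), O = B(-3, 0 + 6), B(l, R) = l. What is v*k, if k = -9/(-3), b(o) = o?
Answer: 9*I*√51 ≈ 64.273*I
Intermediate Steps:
O = -3
c(q) = 3 + 6*q (c(q) = 6*q + 3 = 3 + 6*q)
v = 3*I*√51 (v = 3*√((3 + 6*(-3)) - 36) = 3*√((3 - 18) - 36) = 3*√(-15 - 36) = 3*√(-51) = 3*(I*√51) = 3*I*√51 ≈ 21.424*I)
k = 3 (k = -9*(-⅓) = 3)
v*k = (3*I*√51)*3 = 9*I*√51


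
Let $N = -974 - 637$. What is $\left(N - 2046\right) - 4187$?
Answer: $-7844$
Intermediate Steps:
$N = -1611$
$\left(N - 2046\right) - 4187 = \left(-1611 - 2046\right) - 4187 = -3657 - 4187 = -7844$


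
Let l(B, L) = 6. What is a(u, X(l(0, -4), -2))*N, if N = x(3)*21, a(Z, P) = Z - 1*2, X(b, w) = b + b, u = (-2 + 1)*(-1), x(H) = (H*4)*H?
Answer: -756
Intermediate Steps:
x(H) = 4*H² (x(H) = (4*H)*H = 4*H²)
u = 1 (u = -1*(-1) = 1)
X(b, w) = 2*b
a(Z, P) = -2 + Z (a(Z, P) = Z - 2 = -2 + Z)
N = 756 (N = (4*3²)*21 = (4*9)*21 = 36*21 = 756)
a(u, X(l(0, -4), -2))*N = (-2 + 1)*756 = -1*756 = -756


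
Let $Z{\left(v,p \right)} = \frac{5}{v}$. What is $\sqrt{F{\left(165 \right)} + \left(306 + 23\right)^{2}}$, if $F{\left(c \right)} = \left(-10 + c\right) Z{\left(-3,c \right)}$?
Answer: $\frac{2 \sqrt{242961}}{3} \approx 328.61$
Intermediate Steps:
$F{\left(c \right)} = \frac{50}{3} - \frac{5 c}{3}$ ($F{\left(c \right)} = \left(-10 + c\right) \frac{5}{-3} = \left(-10 + c\right) 5 \left(- \frac{1}{3}\right) = \left(-10 + c\right) \left(- \frac{5}{3}\right) = \frac{50}{3} - \frac{5 c}{3}$)
$\sqrt{F{\left(165 \right)} + \left(306 + 23\right)^{2}} = \sqrt{\left(\frac{50}{3} - 275\right) + \left(306 + 23\right)^{2}} = \sqrt{\left(\frac{50}{3} - 275\right) + 329^{2}} = \sqrt{- \frac{775}{3} + 108241} = \sqrt{\frac{323948}{3}} = \frac{2 \sqrt{242961}}{3}$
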